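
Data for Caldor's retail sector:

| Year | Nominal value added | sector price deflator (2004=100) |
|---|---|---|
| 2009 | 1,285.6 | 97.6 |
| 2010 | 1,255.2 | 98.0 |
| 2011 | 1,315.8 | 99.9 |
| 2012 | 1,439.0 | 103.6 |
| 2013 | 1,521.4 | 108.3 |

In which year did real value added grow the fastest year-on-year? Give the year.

2010: real = 1255.2/0.980 = 1280.82; growth vs 2009 (1317.21) = -2.76%.
2011: real = 1315.8/0.999 = 1317.12; growth vs 2010 (1280.82) = 2.83%.
2012: real = 1439.0/1.036 = 1389.00; growth vs 2011 (1317.12) = 5.46%.
2013: real = 1521.4/1.083 = 1404.80; growth vs 2012 (1389.00) = 1.14%.

2012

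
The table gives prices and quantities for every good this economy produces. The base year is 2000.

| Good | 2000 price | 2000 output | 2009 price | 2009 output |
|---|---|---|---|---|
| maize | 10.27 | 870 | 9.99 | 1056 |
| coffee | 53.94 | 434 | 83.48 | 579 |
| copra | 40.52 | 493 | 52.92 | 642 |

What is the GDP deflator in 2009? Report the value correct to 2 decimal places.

Nominal GDP 2009 = 9.99·1056 + 83.48·579 + 52.92·642 = 92859.00.
Real GDP 2009 (at 2000 prices) = 10.27·1056 + 53.94·579 + 40.52·642 = 68090.22.
Deflator = Nominal/Real × 100 = 92859.00/68090.22 × 100 = 136.376.

136.38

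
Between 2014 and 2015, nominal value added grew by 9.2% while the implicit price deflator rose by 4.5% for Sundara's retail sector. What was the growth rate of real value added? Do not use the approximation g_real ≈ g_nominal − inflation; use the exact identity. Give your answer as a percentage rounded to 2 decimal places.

(1 + g_nom) = (1 + g_real)(1 + π), so g_real = 1.0920 / 1.0450 − 1 = 0.04498.

4.50%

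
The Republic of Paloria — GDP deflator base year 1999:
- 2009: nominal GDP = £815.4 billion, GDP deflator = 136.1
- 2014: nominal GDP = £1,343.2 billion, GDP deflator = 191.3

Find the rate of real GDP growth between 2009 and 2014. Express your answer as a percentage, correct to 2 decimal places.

Real GDP 2009 = 815.4 / 1.361 = 599.12.
Real GDP 2014 = 1343.2 / 1.913 = 702.14.
Real growth = 702.14 / 599.12 − 1 = 0.1720.

17.20%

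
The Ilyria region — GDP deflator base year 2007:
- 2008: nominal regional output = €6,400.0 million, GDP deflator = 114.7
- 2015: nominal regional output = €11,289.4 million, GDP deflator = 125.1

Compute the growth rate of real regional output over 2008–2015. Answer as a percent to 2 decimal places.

61.73%

Real regional output 2008 = 6400.0 / 1.147 = 5579.77.
Real regional output 2015 = 11289.4 / 1.251 = 9024.30.
Real growth = 9024.30 / 5579.77 − 1 = 0.6173.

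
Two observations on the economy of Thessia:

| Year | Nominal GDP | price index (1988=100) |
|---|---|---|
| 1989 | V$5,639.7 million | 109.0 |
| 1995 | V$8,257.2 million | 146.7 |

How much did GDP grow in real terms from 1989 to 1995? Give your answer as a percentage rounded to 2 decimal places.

8.79%

Deflate each year: 1989 → 5639.7/1.090 = 5174.04; 1995 → 8257.2/1.467 = 5628.63.
So real GDP changed by 5628.63/5174.04 − 1 = 0.0879, i.e. 8.79%.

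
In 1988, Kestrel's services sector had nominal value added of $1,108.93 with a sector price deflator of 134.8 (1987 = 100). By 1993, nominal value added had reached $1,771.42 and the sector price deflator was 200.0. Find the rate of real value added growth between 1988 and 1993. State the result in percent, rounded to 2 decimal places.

7.67%

Real value added 1988 = 1108.93 / 1.348 = 822.65.
Real value added 1993 = 1771.42 / 2.000 = 885.71.
Real growth = 885.71 / 822.65 − 1 = 0.0767.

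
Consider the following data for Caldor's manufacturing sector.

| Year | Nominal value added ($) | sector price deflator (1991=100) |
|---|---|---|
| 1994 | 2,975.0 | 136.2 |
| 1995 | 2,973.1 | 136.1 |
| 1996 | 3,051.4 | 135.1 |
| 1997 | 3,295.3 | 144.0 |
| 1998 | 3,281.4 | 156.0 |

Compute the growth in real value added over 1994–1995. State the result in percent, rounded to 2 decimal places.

0.01%

Real value added 1994 = 2975.0/1.362 = 2184.29.
Real value added 1995 = 2973.1/1.361 = 2184.50.
Change = 2184.50/2184.29 − 1 = 0.0001.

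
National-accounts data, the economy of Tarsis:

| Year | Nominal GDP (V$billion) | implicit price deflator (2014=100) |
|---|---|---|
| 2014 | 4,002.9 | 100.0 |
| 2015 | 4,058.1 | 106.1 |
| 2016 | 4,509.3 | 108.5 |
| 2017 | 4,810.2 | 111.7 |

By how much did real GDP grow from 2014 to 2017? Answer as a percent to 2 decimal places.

7.58%

Real GDP 2014 = 4002.9/1.000 = 4002.90.
Real GDP 2017 = 4810.2/1.117 = 4306.36.
Change = 4306.36/4002.90 − 1 = 0.0758.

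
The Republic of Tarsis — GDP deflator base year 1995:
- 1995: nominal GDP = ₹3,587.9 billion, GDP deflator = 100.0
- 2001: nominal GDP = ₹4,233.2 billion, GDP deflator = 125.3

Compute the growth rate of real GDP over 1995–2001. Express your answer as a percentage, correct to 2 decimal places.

Deflate each year: 1995 → 3587.9/1.000 = 3587.90; 2001 → 4233.2/1.253 = 3378.45.
So real GDP changed by 3378.45/3587.90 − 1 = -0.0584, i.e. -5.84%.

-5.84%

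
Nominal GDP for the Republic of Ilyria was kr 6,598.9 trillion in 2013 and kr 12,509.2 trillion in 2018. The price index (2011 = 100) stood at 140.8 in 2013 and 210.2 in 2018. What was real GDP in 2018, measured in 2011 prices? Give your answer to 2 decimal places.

Real GDP = Nominal / (price index/100) = 12509.2 / 2.102 = 5951.09.

kr 5,951.09 trillion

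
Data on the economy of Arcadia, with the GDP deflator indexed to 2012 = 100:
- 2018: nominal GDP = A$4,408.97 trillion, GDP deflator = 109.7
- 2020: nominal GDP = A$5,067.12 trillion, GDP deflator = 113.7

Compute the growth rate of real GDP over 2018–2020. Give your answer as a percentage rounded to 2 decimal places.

Deflate each year: 2018 → 4408.97/1.097 = 4019.12; 2020 → 5067.12/1.137 = 4456.57.
So real GDP changed by 4456.57/4019.12 − 1 = 0.1088, i.e. 10.88%.

10.88%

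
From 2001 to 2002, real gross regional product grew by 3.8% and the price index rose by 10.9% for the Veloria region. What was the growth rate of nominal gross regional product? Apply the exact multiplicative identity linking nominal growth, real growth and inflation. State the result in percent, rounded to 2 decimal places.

15.11%

(1 + g_nom) = (1 + g_real)(1 + π) = 1.0380 × 1.1090 = 1.15114.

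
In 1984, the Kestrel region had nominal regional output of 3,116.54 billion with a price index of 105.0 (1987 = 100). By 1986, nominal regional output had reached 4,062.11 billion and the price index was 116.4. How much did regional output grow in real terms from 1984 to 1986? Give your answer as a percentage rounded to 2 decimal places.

Deflate each year: 1984 → 3116.54/1.050 = 2968.13; 1986 → 4062.11/1.164 = 3489.79.
So real regional output changed by 3489.79/2968.13 − 1 = 0.1758, i.e. 17.58%.

17.58%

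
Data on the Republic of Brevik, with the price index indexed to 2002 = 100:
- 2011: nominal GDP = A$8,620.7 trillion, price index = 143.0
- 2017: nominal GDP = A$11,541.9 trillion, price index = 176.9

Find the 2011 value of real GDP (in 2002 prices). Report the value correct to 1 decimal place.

Real GDP = Nominal / (price index/100) = 8620.7 / 1.430 = 6028.46.

A$6,028.5 trillion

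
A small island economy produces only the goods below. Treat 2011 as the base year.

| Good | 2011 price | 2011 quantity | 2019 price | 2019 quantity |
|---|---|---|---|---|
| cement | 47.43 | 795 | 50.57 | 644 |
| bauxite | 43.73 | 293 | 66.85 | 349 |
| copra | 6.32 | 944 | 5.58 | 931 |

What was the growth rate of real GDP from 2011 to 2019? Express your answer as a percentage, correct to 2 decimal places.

Real GDP 2011 = Nominal GDP 2011 = 47.43·795 + 43.73·293 + 6.32·944 = 56485.82.
Real GDP 2019 (at 2011 prices) = 47.43·644 + 43.73·349 + 6.32·931 = 51690.61.
Real growth = 51690.61/56485.82 − 1 = -0.0849.

-8.49%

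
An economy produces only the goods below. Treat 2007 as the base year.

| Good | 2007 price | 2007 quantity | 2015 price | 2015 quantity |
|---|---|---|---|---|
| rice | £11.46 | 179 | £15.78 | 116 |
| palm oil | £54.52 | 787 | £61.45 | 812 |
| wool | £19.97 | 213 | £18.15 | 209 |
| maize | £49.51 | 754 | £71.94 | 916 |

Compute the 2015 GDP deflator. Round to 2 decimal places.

127.64

Nominal GDP 2015 = 15.78·116 + 61.45·812 + 18.15·209 + 71.94·916 = 121418.27.
Real GDP 2015 (at 2007 prices) = 11.46·116 + 54.52·812 + 19.97·209 + 49.51·916 = 95124.49.
Deflator = Nominal/Real × 100 = 121418.27/95124.49 × 100 = 127.641.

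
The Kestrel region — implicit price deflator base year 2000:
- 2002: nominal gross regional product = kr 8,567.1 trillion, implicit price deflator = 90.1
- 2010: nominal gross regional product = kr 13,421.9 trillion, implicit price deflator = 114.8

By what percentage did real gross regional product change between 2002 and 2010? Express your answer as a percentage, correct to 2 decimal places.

22.96%

Deflate each year: 2002 → 8567.1/0.901 = 9508.44; 2010 → 13421.9/1.148 = 11691.55.
So real gross regional product changed by 11691.55/9508.44 − 1 = 0.2296, i.e. 22.96%.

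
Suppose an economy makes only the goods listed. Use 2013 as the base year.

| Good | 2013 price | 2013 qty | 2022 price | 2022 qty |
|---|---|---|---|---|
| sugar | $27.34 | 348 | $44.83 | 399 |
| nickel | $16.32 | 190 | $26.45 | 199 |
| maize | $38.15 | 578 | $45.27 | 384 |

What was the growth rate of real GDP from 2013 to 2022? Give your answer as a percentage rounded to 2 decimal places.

Real GDP 2013 = Nominal GDP 2013 = 27.34·348 + 16.32·190 + 38.15·578 = 34665.82.
Real GDP 2022 (at 2013 prices) = 27.34·399 + 16.32·199 + 38.15·384 = 28805.94.
Real growth = 28805.94/34665.82 − 1 = -0.1690.

-16.90%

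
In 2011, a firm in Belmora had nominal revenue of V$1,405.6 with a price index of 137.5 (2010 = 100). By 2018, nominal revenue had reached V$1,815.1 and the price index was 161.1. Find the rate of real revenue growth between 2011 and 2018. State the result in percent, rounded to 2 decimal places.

Real revenue 2011 = 1405.6 / 1.375 = 1022.25.
Real revenue 2018 = 1815.1 / 1.611 = 1126.69.
Real growth = 1126.69 / 1022.25 − 1 = 0.1022.

10.22%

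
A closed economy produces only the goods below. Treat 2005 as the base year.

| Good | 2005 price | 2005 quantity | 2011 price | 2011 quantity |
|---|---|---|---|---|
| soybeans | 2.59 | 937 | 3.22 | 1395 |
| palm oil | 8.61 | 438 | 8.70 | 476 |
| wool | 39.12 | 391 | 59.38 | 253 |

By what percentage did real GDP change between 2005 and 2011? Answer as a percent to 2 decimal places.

Real GDP 2005 = Nominal GDP 2005 = 2.59·937 + 8.61·438 + 39.12·391 = 21493.93.
Real GDP 2011 (at 2005 prices) = 2.59·1395 + 8.61·476 + 39.12·253 = 17608.77.
Real growth = 17608.77/21493.93 − 1 = -0.1808.

-18.08%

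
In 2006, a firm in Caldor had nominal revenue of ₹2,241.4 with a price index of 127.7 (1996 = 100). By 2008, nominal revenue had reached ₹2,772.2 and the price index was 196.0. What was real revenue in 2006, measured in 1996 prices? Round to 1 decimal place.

₹1,755.2

Real revenue = Nominal / (price index/100) = 2241.4 / 1.277 = 1755.21.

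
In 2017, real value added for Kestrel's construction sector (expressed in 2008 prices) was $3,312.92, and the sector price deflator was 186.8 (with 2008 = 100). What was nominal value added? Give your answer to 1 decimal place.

$6,188.5

Nominal value added = Real × (sector price deflator/100) = 3312.92 × 1.868 = 6188.53.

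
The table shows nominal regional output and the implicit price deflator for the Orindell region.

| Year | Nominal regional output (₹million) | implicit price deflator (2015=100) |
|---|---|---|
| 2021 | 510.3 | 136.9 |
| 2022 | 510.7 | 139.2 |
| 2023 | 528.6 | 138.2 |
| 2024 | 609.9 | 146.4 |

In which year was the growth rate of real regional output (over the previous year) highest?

2024

2022: real = 510.7/1.392 = 366.88; growth vs 2021 (372.75) = -1.57%.
2023: real = 528.6/1.382 = 382.49; growth vs 2022 (366.88) = 4.25%.
2024: real = 609.9/1.464 = 416.60; growth vs 2023 (382.49) = 8.92%.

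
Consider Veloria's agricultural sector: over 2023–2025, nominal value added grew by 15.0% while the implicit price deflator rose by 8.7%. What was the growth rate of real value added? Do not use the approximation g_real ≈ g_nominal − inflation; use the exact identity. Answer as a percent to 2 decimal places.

5.80%

(1 + g_nom) = (1 + g_real)(1 + π), so g_real = 1.1500 / 1.0870 − 1 = 0.05796.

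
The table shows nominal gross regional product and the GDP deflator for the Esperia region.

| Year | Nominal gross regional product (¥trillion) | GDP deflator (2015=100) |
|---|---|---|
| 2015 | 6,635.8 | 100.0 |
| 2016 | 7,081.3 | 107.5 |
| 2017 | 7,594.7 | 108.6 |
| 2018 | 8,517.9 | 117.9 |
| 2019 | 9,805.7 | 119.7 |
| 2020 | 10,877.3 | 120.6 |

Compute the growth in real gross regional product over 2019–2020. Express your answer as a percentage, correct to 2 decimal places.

Real gross regional product 2019 = 9805.7/1.197 = 8191.90.
Real gross regional product 2020 = 10877.3/1.206 = 9019.32.
Change = 9019.32/8191.90 − 1 = 0.1010.

10.10%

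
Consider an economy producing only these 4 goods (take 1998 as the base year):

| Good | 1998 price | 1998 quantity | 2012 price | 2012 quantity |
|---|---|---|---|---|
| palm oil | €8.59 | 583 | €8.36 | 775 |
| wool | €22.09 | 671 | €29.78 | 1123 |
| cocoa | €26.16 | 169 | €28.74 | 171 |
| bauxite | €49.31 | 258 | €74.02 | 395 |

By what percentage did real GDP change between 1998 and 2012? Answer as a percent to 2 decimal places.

Real GDP 1998 = Nominal GDP 1998 = 8.59·583 + 22.09·671 + 26.16·169 + 49.31·258 = 36973.38.
Real GDP 2012 (at 1998 prices) = 8.59·775 + 22.09·1123 + 26.16·171 + 49.31·395 = 55415.13.
Real growth = 55415.13/36973.38 − 1 = 0.4988.

49.88%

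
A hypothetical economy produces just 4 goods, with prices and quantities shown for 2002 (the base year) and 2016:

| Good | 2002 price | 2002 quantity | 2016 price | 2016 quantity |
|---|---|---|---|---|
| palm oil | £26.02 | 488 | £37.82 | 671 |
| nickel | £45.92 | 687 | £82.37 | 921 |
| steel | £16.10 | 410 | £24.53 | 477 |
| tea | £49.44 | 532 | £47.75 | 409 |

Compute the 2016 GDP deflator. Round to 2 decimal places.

Nominal GDP 2016 = 37.82·671 + 82.37·921 + 24.53·477 + 47.75·409 = 132470.55.
Real GDP 2016 (at 2002 prices) = 26.02·671 + 45.92·921 + 16.10·477 + 49.44·409 = 87652.40.
Deflator = Nominal/Real × 100 = 132470.55/87652.40 × 100 = 151.132.

151.13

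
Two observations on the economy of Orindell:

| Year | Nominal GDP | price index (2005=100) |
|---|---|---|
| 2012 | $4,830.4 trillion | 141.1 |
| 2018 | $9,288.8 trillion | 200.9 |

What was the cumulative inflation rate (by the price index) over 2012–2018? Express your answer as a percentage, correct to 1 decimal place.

42.4%

Price-level change = 200.9 / 141.1 − 1 = 0.4238.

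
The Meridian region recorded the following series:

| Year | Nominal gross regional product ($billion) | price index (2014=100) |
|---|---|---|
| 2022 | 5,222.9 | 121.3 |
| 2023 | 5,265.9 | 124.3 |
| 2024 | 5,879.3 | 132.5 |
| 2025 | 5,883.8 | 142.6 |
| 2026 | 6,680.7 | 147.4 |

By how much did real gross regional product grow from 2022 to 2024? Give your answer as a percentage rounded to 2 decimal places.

3.05%

Real gross regional product 2022 = 5222.9/1.213 = 4305.77.
Real gross regional product 2024 = 5879.3/1.325 = 4437.21.
Change = 4437.21/4305.77 − 1 = 0.0305.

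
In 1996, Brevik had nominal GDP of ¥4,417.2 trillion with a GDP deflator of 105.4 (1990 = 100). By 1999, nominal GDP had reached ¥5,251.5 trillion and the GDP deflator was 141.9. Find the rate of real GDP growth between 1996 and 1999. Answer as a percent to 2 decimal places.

Real GDP 1996 = 4417.2 / 1.054 = 4190.89.
Real GDP 1999 = 5251.5 / 1.419 = 3700.85.
Real growth = 3700.85 / 4190.89 − 1 = -0.1169.

-11.69%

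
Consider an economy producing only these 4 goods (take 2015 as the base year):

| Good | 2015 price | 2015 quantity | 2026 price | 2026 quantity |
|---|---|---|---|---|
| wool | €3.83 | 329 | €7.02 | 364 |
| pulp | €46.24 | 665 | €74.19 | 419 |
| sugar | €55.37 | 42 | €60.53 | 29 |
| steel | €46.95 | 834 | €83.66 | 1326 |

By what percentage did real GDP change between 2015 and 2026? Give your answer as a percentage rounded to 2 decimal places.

Real GDP 2015 = Nominal GDP 2015 = 3.83·329 + 46.24·665 + 55.37·42 + 46.95·834 = 73491.51.
Real GDP 2026 (at 2015 prices) = 3.83·364 + 46.24·419 + 55.37·29 + 46.95·1326 = 84630.11.
Real growth = 84630.11/73491.51 − 1 = 0.1516.

15.16%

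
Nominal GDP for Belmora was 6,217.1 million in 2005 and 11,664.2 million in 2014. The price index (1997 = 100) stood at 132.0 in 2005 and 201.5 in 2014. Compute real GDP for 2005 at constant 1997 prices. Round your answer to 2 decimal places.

Real GDP = Nominal / (price index/100) = 6217.1 / 1.320 = 4709.92.

4,709.92 million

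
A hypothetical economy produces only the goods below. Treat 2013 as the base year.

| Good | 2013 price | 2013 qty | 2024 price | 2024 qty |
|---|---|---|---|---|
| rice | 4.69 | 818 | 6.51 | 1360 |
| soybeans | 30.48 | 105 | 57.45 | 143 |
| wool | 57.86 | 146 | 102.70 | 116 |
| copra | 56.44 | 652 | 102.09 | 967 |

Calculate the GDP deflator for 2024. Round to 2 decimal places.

Nominal GDP 2024 = 6.51·1360 + 57.45·143 + 102.70·116 + 102.09·967 = 127703.18.
Real GDP 2024 (at 2013 prices) = 4.69·1360 + 30.48·143 + 57.86·116 + 56.44·967 = 72026.28.
Deflator = Nominal/Real × 100 = 127703.18/72026.28 × 100 = 177.301.

177.30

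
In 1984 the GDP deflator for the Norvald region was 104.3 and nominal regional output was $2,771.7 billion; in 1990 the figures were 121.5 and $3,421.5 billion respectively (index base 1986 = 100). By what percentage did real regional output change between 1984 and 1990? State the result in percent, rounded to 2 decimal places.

Real regional output 1984 = 2771.7 / 1.043 = 2657.43.
Real regional output 1990 = 3421.5 / 1.215 = 2816.05.
Real growth = 2816.05 / 2657.43 − 1 = 0.0597.

5.97%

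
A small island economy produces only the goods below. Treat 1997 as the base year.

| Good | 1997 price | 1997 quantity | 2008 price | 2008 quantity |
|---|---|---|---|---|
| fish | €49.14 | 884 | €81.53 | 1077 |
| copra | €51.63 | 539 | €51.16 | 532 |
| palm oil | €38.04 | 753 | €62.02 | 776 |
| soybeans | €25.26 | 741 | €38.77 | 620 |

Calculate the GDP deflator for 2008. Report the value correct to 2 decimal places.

Nominal GDP 2008 = 81.53·1077 + 51.16·532 + 62.02·776 + 38.77·620 = 187189.85.
Real GDP 2008 (at 1997 prices) = 49.14·1077 + 51.63·532 + 38.04·776 + 25.26·620 = 125571.18.
Deflator = Nominal/Real × 100 = 187189.85/125571.18 × 100 = 149.071.

149.07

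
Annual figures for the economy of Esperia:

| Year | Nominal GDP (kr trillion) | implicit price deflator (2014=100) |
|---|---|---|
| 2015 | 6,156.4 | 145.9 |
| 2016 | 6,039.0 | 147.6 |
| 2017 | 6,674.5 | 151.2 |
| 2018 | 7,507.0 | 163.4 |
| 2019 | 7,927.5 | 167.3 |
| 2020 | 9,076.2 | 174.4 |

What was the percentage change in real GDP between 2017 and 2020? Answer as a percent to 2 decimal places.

17.89%

Real GDP 2017 = 6674.5/1.512 = 4414.35.
Real GDP 2020 = 9076.2/1.744 = 5204.24.
Change = 5204.24/4414.35 − 1 = 0.1789.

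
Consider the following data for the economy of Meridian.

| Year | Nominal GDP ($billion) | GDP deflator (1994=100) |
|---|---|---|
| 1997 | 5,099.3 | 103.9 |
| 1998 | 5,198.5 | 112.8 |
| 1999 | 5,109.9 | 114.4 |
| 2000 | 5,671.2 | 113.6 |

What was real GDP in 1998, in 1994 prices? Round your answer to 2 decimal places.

$4,608.60 billion

Real GDP 1998 = 5198.5 / 1.128 = 4608.60.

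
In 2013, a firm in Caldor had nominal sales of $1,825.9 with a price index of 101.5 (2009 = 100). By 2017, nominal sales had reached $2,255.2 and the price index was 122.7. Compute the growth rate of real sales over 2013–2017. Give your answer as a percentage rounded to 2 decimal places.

Deflate each year: 2013 → 1825.9/1.015 = 1798.92; 2017 → 2255.2/1.227 = 1837.98.
So real sales changed by 1837.98/1798.92 − 1 = 0.0217, i.e. 2.17%.

2.17%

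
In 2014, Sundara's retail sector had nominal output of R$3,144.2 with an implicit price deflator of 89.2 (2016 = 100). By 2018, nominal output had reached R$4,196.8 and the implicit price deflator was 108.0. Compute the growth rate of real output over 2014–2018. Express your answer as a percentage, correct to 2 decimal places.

10.24%

Deflate each year: 2014 → 3144.2/0.892 = 3524.89; 2018 → 4196.8/1.080 = 3885.93.
So real output changed by 3885.93/3524.89 − 1 = 0.1024, i.e. 10.24%.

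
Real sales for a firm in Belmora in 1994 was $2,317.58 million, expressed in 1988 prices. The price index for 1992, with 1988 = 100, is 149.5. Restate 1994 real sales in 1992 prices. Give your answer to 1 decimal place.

Real sales in 1992 prices = Real sales in 1988 prices × (P_1992/P_1988) = 2317.58 × 1.495 = 3464.78.

$3,464.8 million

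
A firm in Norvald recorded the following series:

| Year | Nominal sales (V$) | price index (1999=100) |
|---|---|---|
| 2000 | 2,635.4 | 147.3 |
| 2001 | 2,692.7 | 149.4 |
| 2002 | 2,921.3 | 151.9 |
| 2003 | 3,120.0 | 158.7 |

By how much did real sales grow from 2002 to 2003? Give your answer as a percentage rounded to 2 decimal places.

2.23%

Real sales 2002 = 2921.3/1.519 = 1923.17.
Real sales 2003 = 3120.0/1.587 = 1965.97.
Change = 1965.97/1923.17 − 1 = 0.0223.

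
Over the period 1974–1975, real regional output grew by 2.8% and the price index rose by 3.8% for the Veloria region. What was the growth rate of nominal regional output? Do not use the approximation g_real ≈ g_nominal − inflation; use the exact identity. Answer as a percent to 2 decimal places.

(1 + g_nom) = (1 + g_real)(1 + π) = 1.0280 × 1.0380 = 1.06706.

6.71%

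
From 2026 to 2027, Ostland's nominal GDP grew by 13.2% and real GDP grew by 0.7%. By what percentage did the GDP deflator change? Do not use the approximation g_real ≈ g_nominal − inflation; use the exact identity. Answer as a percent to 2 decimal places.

12.41%

(1 + g_nom) = (1 + g_real)(1 + π), so π = 1.1320 / 1.0070 − 1 = 0.12413.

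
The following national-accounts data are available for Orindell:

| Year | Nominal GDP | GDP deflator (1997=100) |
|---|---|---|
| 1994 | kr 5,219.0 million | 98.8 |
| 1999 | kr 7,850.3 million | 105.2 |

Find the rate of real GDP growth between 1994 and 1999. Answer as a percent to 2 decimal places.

Deflate each year: 1994 → 5219.0/0.988 = 5282.39; 1999 → 7850.3/1.052 = 7462.26.
So real GDP changed by 7462.26/5282.39 − 1 = 0.4127, i.e. 41.27%.

41.27%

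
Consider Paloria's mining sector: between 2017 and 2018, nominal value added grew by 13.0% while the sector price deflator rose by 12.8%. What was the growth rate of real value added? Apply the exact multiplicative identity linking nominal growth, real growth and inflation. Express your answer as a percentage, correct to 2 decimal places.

(1 + g_nom) = (1 + g_real)(1 + π), so g_real = 1.1300 / 1.1280 − 1 = 0.00177.

0.18%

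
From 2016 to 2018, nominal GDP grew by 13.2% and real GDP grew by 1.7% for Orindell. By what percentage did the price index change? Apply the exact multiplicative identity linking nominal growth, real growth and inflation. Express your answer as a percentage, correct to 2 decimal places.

(1 + g_nom) = (1 + g_real)(1 + π), so π = 1.1320 / 1.0170 − 1 = 0.11308.

11.31%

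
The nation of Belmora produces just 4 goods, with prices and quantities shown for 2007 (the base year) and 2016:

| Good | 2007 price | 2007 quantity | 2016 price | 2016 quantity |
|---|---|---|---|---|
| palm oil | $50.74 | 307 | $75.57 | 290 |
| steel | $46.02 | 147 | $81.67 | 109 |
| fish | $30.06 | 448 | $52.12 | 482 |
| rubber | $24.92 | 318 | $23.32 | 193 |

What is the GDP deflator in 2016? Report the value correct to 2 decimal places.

154.86

Nominal GDP 2016 = 75.57·290 + 81.67·109 + 52.12·482 + 23.32·193 = 60439.93.
Real GDP 2016 (at 2007 prices) = 50.74·290 + 46.02·109 + 30.06·482 + 24.92·193 = 39029.26.
Deflator = Nominal/Real × 100 = 60439.93/39029.26 × 100 = 154.858.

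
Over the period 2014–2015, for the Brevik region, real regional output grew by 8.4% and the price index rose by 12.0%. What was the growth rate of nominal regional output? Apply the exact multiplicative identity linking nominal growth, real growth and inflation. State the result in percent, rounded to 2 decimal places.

21.41%

(1 + g_nom) = (1 + g_real)(1 + π) = 1.0840 × 1.1200 = 1.21408.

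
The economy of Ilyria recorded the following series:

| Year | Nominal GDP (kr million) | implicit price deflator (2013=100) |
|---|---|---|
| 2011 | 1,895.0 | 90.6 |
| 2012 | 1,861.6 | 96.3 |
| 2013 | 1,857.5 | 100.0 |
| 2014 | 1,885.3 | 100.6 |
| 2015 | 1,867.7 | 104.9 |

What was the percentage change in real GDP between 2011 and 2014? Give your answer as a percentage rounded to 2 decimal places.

-10.40%

Real GDP 2011 = 1895.0/0.906 = 2091.61.
Real GDP 2014 = 1885.3/1.006 = 1874.06.
Change = 1874.06/2091.61 − 1 = -0.1040.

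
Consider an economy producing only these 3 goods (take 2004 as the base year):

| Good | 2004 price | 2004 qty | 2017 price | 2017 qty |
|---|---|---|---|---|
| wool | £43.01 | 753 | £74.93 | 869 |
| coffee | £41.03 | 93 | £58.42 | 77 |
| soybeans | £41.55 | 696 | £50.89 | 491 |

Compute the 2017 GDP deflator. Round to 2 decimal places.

Nominal GDP 2017 = 74.93·869 + 58.42·77 + 50.89·491 = 94599.50.
Real GDP 2017 (at 2004 prices) = 43.01·869 + 41.03·77 + 41.55·491 = 60936.05.
Deflator = Nominal/Real × 100 = 94599.50/60936.05 × 100 = 155.244.

155.24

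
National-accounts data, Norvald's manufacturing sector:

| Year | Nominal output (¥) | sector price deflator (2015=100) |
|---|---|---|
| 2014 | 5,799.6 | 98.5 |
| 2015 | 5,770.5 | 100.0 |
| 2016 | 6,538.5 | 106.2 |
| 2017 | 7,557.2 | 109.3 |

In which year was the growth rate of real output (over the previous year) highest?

2017

2015: real = 5770.5/1.000 = 5770.50; growth vs 2014 (5887.92) = -1.99%.
2016: real = 6538.5/1.062 = 6156.78; growth vs 2015 (5770.50) = 6.69%.
2017: real = 7557.2/1.093 = 6914.18; growth vs 2016 (6156.78) = 12.30%.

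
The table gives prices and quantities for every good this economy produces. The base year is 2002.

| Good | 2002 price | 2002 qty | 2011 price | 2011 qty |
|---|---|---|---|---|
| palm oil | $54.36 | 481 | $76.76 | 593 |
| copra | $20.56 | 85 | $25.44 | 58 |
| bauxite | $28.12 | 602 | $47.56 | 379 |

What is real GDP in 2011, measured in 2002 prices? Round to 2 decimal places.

$44085.44

Real GDP 2011 = Σ (p_2002 × q_2011) = 54.36·593 + 20.56·58 + 28.12·379 = 44085.44.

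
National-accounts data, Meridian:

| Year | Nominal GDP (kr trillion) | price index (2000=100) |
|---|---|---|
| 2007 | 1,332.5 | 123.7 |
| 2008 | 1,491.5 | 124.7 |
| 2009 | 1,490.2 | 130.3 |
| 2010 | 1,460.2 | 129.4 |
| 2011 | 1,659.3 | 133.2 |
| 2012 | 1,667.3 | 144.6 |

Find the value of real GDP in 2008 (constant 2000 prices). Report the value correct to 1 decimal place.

kr 1,196.1 trillion

Real GDP 2008 = 1491.5 / 1.247 = 1196.07.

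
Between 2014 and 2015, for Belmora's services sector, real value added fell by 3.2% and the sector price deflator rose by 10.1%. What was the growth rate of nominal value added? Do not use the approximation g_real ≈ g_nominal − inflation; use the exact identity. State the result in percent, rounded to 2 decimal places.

6.58%

(1 + g_nom) = (1 + g_real)(1 + π) = 0.9680 × 1.1010 = 1.06577.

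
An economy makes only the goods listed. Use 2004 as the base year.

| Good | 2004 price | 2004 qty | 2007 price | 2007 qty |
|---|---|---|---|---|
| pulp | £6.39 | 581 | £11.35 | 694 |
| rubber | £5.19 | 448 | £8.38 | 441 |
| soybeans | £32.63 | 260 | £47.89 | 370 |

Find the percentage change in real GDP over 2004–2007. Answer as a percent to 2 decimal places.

Real GDP 2004 = Nominal GDP 2004 = 6.39·581 + 5.19·448 + 32.63·260 = 14521.51.
Real GDP 2007 (at 2004 prices) = 6.39·694 + 5.19·441 + 32.63·370 = 18796.55.
Real growth = 18796.55/14521.51 − 1 = 0.2944.

29.44%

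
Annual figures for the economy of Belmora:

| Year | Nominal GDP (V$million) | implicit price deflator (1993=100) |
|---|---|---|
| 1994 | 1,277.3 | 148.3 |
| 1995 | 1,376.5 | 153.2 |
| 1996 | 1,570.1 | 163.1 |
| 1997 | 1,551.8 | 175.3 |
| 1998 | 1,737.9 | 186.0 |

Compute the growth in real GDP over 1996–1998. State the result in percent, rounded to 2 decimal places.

-2.94%

Real GDP 1996 = 1570.1/1.631 = 962.66.
Real GDP 1998 = 1737.9/1.860 = 934.35.
Change = 934.35/962.66 − 1 = -0.0294.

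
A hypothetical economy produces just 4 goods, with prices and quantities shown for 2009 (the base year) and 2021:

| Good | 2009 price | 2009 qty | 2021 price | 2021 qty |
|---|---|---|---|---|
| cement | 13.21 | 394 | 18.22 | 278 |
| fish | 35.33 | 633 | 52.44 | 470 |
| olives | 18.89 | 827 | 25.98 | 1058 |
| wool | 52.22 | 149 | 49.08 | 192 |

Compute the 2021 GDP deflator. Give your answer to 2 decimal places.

132.48

Nominal GDP 2021 = 18.22·278 + 52.44·470 + 25.98·1058 + 49.08·192 = 66622.16.
Real GDP 2021 (at 2009 prices) = 13.21·278 + 35.33·470 + 18.89·1058 + 52.22·192 = 50289.34.
Deflator = Nominal/Real × 100 = 66622.16/50289.34 × 100 = 132.478.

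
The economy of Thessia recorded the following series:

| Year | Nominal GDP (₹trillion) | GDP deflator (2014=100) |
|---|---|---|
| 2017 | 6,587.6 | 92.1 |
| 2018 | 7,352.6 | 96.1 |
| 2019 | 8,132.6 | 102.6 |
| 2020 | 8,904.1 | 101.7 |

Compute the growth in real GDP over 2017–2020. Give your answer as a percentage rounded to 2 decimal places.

22.41%

Real GDP 2017 = 6587.6/0.921 = 7152.66.
Real GDP 2020 = 8904.1/1.017 = 8755.26.
Change = 8755.26/7152.66 − 1 = 0.2241.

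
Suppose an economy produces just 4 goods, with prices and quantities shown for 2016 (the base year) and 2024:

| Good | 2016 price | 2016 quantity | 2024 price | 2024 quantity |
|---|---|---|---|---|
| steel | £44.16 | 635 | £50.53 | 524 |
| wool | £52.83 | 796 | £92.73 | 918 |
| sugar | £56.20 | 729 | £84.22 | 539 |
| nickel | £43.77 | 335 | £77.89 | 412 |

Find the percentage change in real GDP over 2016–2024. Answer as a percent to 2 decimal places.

Real GDP 2016 = Nominal GDP 2016 = 44.16·635 + 52.83·796 + 56.20·729 + 43.77·335 = 125727.03.
Real GDP 2024 (at 2016 prices) = 44.16·524 + 52.83·918 + 56.20·539 + 43.77·412 = 119962.82.
Real growth = 119962.82/125727.03 − 1 = -0.0458.

-4.58%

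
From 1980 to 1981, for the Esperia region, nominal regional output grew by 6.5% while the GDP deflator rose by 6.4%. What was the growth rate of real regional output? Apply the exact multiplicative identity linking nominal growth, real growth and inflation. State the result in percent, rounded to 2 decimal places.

0.09%

(1 + g_nom) = (1 + g_real)(1 + π), so g_real = 1.0650 / 1.0640 − 1 = 0.00094.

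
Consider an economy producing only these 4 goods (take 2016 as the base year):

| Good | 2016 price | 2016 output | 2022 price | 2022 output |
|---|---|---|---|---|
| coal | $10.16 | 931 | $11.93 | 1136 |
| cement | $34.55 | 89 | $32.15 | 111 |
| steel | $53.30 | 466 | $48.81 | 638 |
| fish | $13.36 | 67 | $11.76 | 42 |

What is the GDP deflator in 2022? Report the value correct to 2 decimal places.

97.62

Nominal GDP 2022 = 11.93·1136 + 32.15·111 + 48.81·638 + 11.76·42 = 48755.83.
Real GDP 2022 (at 2016 prices) = 10.16·1136 + 34.55·111 + 53.30·638 + 13.36·42 = 49943.33.
Deflator = Nominal/Real × 100 = 48755.83/49943.33 × 100 = 97.622.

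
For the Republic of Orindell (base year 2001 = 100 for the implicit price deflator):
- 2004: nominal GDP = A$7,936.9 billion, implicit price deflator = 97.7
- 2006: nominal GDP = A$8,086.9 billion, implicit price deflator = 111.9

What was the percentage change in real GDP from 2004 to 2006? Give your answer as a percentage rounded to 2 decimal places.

-11.04%

Real GDP 2004 = 7936.9 / 0.977 = 8123.75.
Real GDP 2006 = 8086.9 / 1.119 = 7226.90.
Real growth = 7226.90 / 8123.75 − 1 = -0.1104.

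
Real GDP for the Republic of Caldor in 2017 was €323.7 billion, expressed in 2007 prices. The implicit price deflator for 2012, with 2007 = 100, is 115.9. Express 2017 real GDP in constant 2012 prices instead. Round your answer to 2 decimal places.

€375.17 billion

Real GDP in 2012 prices = Real GDP in 2007 prices × (P_2012/P_2007) = 323.7 × 1.159 = 375.17.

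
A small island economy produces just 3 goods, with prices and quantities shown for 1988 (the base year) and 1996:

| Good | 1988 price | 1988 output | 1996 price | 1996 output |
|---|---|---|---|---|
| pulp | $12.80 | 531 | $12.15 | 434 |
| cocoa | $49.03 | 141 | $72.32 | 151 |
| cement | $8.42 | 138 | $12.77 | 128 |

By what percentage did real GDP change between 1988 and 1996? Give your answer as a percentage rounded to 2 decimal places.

Real GDP 1988 = Nominal GDP 1988 = 12.80·531 + 49.03·141 + 8.42·138 = 14871.99.
Real GDP 1996 (at 1988 prices) = 12.80·434 + 49.03·151 + 8.42·128 = 14036.49.
Real growth = 14036.49/14871.99 − 1 = -0.0562.

-5.62%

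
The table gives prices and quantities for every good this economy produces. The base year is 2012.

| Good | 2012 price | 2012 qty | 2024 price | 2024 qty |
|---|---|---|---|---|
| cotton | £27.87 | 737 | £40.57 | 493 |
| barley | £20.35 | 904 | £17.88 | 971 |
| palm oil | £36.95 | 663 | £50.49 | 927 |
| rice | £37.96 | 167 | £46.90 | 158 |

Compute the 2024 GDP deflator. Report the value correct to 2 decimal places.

Nominal GDP 2024 = 40.57·493 + 17.88·971 + 50.49·927 + 46.90·158 = 91576.92.
Real GDP 2024 (at 2012 prices) = 27.87·493 + 20.35·971 + 36.95·927 + 37.96·158 = 73750.09.
Deflator = Nominal/Real × 100 = 91576.92/73750.09 × 100 = 124.172.

124.17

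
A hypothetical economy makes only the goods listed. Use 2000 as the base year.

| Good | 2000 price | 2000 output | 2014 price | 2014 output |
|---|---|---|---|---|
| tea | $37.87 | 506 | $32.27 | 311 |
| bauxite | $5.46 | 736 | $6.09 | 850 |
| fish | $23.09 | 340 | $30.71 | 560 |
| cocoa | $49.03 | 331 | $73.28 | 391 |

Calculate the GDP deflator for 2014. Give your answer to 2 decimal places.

Nominal GDP 2014 = 32.27·311 + 6.09·850 + 30.71·560 + 73.28·391 = 61062.55.
Real GDP 2014 (at 2000 prices) = 37.87·311 + 5.46·850 + 23.09·560 + 49.03·391 = 48519.70.
Deflator = Nominal/Real × 100 = 61062.55/48519.70 × 100 = 125.851.

125.85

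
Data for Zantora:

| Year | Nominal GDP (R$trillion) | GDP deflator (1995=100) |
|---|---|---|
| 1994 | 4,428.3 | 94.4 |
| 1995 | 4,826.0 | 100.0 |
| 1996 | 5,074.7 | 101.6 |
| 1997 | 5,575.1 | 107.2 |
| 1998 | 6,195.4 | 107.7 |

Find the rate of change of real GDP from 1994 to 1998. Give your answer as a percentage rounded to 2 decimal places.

Real GDP 1994 = 4428.3/0.944 = 4691.00.
Real GDP 1998 = 6195.4/1.077 = 5752.46.
Change = 5752.46/4691.00 − 1 = 0.2263.

22.63%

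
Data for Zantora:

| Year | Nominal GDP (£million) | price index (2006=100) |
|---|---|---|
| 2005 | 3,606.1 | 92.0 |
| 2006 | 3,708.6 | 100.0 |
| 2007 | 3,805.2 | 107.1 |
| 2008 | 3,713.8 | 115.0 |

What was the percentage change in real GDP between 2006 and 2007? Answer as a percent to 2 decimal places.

Real GDP 2006 = 3708.6/1.000 = 3708.60.
Real GDP 2007 = 3805.2/1.071 = 3552.94.
Change = 3552.94/3708.60 − 1 = -0.0420.

-4.20%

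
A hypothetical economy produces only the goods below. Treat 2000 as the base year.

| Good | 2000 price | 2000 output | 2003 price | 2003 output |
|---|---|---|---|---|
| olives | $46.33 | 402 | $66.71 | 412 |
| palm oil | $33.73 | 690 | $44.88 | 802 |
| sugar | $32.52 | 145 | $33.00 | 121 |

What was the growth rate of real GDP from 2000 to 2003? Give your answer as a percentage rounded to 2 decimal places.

Real GDP 2000 = Nominal GDP 2000 = 46.33·402 + 33.73·690 + 32.52·145 = 46613.76.
Real GDP 2003 (at 2000 prices) = 46.33·412 + 33.73·802 + 32.52·121 = 50074.34.
Real growth = 50074.34/46613.76 − 1 = 0.0742.

7.42%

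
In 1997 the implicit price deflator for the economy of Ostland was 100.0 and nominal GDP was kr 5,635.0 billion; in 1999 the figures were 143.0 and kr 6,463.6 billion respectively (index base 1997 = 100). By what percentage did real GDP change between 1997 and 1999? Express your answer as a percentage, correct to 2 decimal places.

-19.79%

Real GDP 1997 = 5635.0 / 1.000 = 5635.00.
Real GDP 1999 = 6463.6 / 1.430 = 4520.00.
Real growth = 4520.00 / 5635.00 − 1 = -0.1979.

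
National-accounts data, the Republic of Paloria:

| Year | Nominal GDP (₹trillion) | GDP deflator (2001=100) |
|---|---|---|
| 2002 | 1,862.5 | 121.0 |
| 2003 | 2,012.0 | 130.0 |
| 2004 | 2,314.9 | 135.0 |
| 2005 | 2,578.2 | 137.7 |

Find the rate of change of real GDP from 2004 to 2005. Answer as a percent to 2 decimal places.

Real GDP 2004 = 2314.9/1.350 = 1714.74.
Real GDP 2005 = 2578.2/1.377 = 1872.33.
Change = 1872.33/1714.74 − 1 = 0.0919.

9.19%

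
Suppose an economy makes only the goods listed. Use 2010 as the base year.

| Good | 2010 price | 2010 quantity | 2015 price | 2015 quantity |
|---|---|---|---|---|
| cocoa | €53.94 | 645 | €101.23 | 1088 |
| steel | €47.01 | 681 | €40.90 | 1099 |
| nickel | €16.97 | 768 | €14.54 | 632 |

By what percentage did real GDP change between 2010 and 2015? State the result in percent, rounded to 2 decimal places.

51.65%

Real GDP 2010 = Nominal GDP 2010 = 53.94·645 + 47.01·681 + 16.97·768 = 79838.07.
Real GDP 2015 (at 2010 prices) = 53.94·1088 + 47.01·1099 + 16.97·632 = 121075.75.
Real growth = 121075.75/79838.07 − 1 = 0.5165.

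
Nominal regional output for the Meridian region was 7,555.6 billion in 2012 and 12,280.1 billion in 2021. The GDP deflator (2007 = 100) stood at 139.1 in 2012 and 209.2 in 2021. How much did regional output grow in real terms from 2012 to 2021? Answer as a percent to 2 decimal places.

Deflate each year: 2012 → 7555.6/1.391 = 5431.78; 2021 → 12280.1/2.092 = 5870.03.
So real regional output changed by 5870.03/5431.78 − 1 = 0.0807, i.e. 8.07%.

8.07%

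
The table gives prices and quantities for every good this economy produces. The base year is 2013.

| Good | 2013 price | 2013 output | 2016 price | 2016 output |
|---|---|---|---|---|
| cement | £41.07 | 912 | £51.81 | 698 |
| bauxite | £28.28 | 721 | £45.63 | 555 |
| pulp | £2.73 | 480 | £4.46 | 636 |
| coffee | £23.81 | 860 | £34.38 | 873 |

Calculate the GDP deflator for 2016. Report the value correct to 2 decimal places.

Nominal GDP 2016 = 51.81·698 + 45.63·555 + 4.46·636 + 34.38·873 = 94338.33.
Real GDP 2016 (at 2013 prices) = 41.07·698 + 28.28·555 + 2.73·636 + 23.81·873 = 66884.67.
Deflator = Nominal/Real × 100 = 94338.33/66884.67 × 100 = 141.046.

141.05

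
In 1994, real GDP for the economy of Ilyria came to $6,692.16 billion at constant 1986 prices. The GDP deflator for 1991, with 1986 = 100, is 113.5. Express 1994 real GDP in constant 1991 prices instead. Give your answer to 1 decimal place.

Real GDP in 1991 prices = Real GDP in 1986 prices × (P_1991/P_1986) = 6692.16 × 1.135 = 7595.60.

$7,595.6 billion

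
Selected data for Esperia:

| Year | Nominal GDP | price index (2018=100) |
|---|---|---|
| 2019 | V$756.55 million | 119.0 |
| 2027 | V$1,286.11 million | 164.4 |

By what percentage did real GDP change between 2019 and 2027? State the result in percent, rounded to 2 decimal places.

Deflate each year: 2019 → 756.55/1.190 = 635.76; 2027 → 1286.11/1.644 = 782.31.
So real GDP changed by 782.31/635.76 − 1 = 0.2305, i.e. 23.05%.

23.05%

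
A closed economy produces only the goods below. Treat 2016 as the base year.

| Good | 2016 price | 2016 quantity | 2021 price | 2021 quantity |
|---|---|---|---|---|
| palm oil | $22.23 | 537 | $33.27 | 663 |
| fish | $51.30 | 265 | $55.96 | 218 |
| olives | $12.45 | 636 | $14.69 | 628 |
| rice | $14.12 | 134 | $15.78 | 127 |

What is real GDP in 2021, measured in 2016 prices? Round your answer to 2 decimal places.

$35533.73

Real GDP 2021 = Σ (p_2016 × q_2021) = 22.23·663 + 51.30·218 + 12.45·628 + 14.12·127 = 35533.73.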